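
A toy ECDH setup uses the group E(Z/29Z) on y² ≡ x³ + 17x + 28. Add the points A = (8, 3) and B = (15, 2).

(22, 28)

(8, 3) + (15, 2). λ = (2 - 3)/(15 - 8) ≡ 28/7 mod 29. 7⁻¹ ≡ 25 (mod 29), so λ ≡ 4.
  x = λ² - 8 - 15 = 16 - 23 ≡ 22; y = λ·(8 - 22) - 3 ≡ 28. → (22, 28)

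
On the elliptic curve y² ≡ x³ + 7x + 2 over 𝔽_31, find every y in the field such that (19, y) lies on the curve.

9, 22

x³ + 7x + 2 = 6994 ≡ 19 (mod 31).
Square roots of 19 mod 31: 9 and 22 (since 9² = 81 ≡ 19).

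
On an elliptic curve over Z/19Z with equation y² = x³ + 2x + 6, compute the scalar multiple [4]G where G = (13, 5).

Repeated addition: build up to 4G.
2G: tangent at (13, 5): λ = (3·13² + 2)/(2·5) ≡ 15/10. 10⁻¹ ≡ 2 (mod 19), so λ ≡ 15·2 ≡ 11.
  x = λ² - 13 - 13 = 121 - 26 ≡ 0; y = λ·(13 - 0) - 5 ≡ 5. → (0, 5)
3G: (0, 5) + (13, 5). λ = (5 - 5)/(13 - 0) ≡ 0/13 mod 19. 13⁻¹ ≡ 3 (mod 19) since 13·3 = 39 ≡ 1, so λ ≡ 0.
  x = λ² - 0 - 13 = 0 - 13 ≡ 6; y = λ·(0 - 6) - 5 ≡ 14. → (6, 14)
4G: (6, 14) + (13, 5). λ = (5 - 14)/(13 - 6) ≡ 10/7 mod 19. 7⁻¹ ≡ 11 (mod 19) since 7·11 = 77 ≡ 1, so λ ≡ 15.
  x = λ² - 6 - 13 = 225 - 19 ≡ 16; y = λ·(6 - 16) - 14 ≡ 7. → (16, 7)

(16, 7)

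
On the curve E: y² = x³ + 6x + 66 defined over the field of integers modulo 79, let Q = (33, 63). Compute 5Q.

(13, 34)

Repeated addition: build up to 5Q.
2Q: tangent at (33, 63): λ = (3·33² + 6)/(2·63) ≡ 34/47. 47⁻¹ ≡ 37 (mod 79) since 47·37 = 1739 ≡ 1, so λ ≡ 34·37 ≡ 73.
  x = λ² - 33 - 33 = 5329 - 66 ≡ 49; y = λ·(33 - 49) - 63 ≡ 33. → (49, 33)
3Q: (49, 33) + (33, 63). λ = (63 - 33)/(33 - 49) ≡ 30/63 mod 79. 63⁻¹ ≡ 74 (mod 79), so λ ≡ 8.
  x = λ² - 49 - 33 = 64 - 82 ≡ 61; y = λ·(49 - 61) - 33 ≡ 29. → (61, 29)
4Q: (61, 29) + (33, 63). λ = (63 - 29)/(33 - 61) ≡ 34/51 mod 79. 51⁻¹ ≡ 31 (mod 79), so λ ≡ 27.
  x = λ² - 61 - 33 = 729 - 94 ≡ 3; y = λ·(61 - 3) - 29 ≡ 36. → (3, 36)
5Q: (3, 36) + (33, 63). λ = (63 - 36)/(33 - 3) ≡ 27/30 mod 79. 30⁻¹ ≡ 29 (mod 79), so λ ≡ 72.
  x = λ² - 3 - 33 = 5184 - 36 ≡ 13; y = λ·(3 - 13) - 36 ≡ 34. → (13, 34)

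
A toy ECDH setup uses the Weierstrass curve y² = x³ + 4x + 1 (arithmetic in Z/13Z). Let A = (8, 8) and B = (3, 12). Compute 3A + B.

(4, 4)

First 3A:
Repeated addition: build up to 3A.
2A: tangent at (8, 8): λ = (3·8² + 4)/(2·8) ≡ 1/3. 3⁻¹ ≡ 9 (mod 13) since 3·9 = 27 ≡ 1, so λ ≡ 1·9 ≡ 9.
  x = λ² - 8 - 8 = 81 - 16 ≡ 0; y = λ·(8 - 0) - 8 ≡ 12. → (0, 12)
3A: (0, 12) + (8, 8). λ = (8 - 12)/(8 - 0) ≡ 9/8 mod 13. 8⁻¹ ≡ 5 (mod 13) since 8·5 = 40 ≡ 1, so λ ≡ 6.
  x = λ² - 0 - 8 = 36 - 8 ≡ 2; y = λ·(0 - 2) - 12 ≡ 2. → (2, 2)
3A = (2, 2).
Finally 3A + B:
(2, 2) + (3, 12). λ = (12 - 2)/(3 - 2) ≡ 10/1 mod 13. 1⁻¹ ≡ 1 (mod 13), so λ ≡ 10.
  x = λ² - 2 - 3 = 100 - 5 ≡ 4; y = λ·(2 - 4) - 2 ≡ 4. → (4, 4)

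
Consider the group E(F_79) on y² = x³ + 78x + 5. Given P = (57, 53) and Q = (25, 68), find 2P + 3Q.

(78, 59)

First 2P:
Repeated addition: build up to 2P.
2P: tangent at (57, 53): λ = (3·57² + 78)/(2·53) ≡ 29/27. 27⁻¹ ≡ 41 (mod 79) since 27·41 = 1107 ≡ 1, so λ ≡ 29·41 ≡ 4.
  x = λ² - 57 - 57 = 16 - 114 ≡ 60; y = λ·(57 - 60) - 53 ≡ 14. → (60, 14)
2P = (60, 14).
Next 3Q:
Repeated addition: build up to 3Q.
2Q: tangent at (25, 68): λ = (3·25² + 78)/(2·68) ≡ 57/57. 57⁻¹ ≡ 61 (mod 79), so λ ≡ 57·61 ≡ 1.
  x = λ² - 25 - 25 = 1 - 50 ≡ 30; y = λ·(25 - 30) - 68 ≡ 6. → (30, 6)
3Q: (30, 6) + (25, 68). λ = (68 - 6)/(25 - 30) ≡ 62/74 mod 79. 74⁻¹ ≡ 63 (mod 79) since 74·63 = 4662 ≡ 1, so λ ≡ 35.
  x = λ² - 30 - 25 = 1225 - 55 ≡ 64; y = λ·(30 - 64) - 6 ≡ 68. → (64, 68)
3Q = (64, 68).
Finally 2P + 3Q:
(60, 14) + (64, 68). λ = (68 - 14)/(64 - 60) ≡ 54/4 mod 79. 4⁻¹ ≡ 20 (mod 79), so λ ≡ 53.
  x = λ² - 60 - 64 = 2809 - 124 ≡ 78; y = λ·(60 - 78) - 14 ≡ 59. → (78, 59)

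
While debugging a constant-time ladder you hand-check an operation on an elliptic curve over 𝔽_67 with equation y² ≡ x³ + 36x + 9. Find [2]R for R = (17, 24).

(26, 37)

tangent at (17, 24): λ = (3·17² + 36)/(2·24) ≡ 32/48. 48⁻¹ ≡ 7 (mod 67), so λ ≡ 32·7 ≡ 23.
  x = λ² - 17 - 17 = 529 - 34 ≡ 26; y = λ·(17 - 26) - 24 ≡ 37. → (26, 37)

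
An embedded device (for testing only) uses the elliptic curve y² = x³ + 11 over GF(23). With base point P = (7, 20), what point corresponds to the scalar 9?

(1, 9)

Double-and-add on 9 = (1001)₂. Start with P = (7, 20) for the leading 1-bit.
double: tangent at (7, 20): λ = (3·7² + 0)/(2·20) ≡ 9/17. 17⁻¹ ≡ 19 (mod 23), so λ ≡ 9·19 ≡ 10.
  x = λ² - 7 - 7 = 100 - 14 ≡ 17; y = λ·(7 - 17) - 20 ≡ 18. → (17, 18)
double: tangent at (17, 18): λ = (3·17² + 0)/(2·18) ≡ 16/13. 13⁻¹ ≡ 16 (mod 23) since 13·16 = 208 ≡ 1, so λ ≡ 16·16 ≡ 3.
  x = λ² - 17 - 17 = 9 - 34 ≡ 21; y = λ·(17 - 21) - 18 ≡ 16. → (21, 16)
double: tangent at (21, 16): λ = (3·21² + 0)/(2·16) ≡ 12/9. 9⁻¹ ≡ 18 (mod 23) since 9·18 = 162 ≡ 1, so λ ≡ 12·18 ≡ 9.
  x = λ² - 21 - 21 = 81 - 42 ≡ 16; y = λ·(21 - 16) - 16 ≡ 6. → (16, 6)
add P: (16, 6) + (7, 20). λ = (20 - 6)/(7 - 16) ≡ 14/14 mod 23. 14⁻¹ ≡ 5 (mod 23), so λ ≡ 1.
  x = λ² - 16 - 7 = 1 - 23 ≡ 1; y = λ·(16 - 1) - 6 ≡ 9. → (1, 9)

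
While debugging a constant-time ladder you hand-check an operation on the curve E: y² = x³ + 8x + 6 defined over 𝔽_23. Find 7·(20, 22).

Write P = (20, 22).
Double-and-add on 7 = (111)₂. Start with P = (20, 22) for the leading 1-bit.
double: tangent at (20, 22): λ = (3·20² + 8)/(2·22) ≡ 12/21. 21⁻¹ ≡ 11 (mod 23), so λ ≡ 12·11 ≡ 17.
  x = λ² - 20 - 20 = 289 - 40 ≡ 19; y = λ·(20 - 19) - 22 ≡ 18. → (19, 18)
add P: (19, 18) + (20, 22). λ = (22 - 18)/(20 - 19) ≡ 4/1 mod 23. 1⁻¹ ≡ 1 (mod 23), so λ ≡ 4.
  x = λ² - 19 - 20 = 16 - 39 ≡ 0; y = λ·(19 - 0) - 18 ≡ 12. → (0, 12)
double: tangent at (0, 12): λ = (3·0² + 8)/(2·12) ≡ 8/1. 1⁻¹ ≡ 1 (mod 23) since 1·1 = 1 ≡ 1, so λ ≡ 8·1 ≡ 8.
  x = λ² - 0 - 0 = 64 - 0 ≡ 18; y = λ·(0 - 18) - 12 ≡ 5. → (18, 5)
add P: (18, 5) + (20, 22). λ = (22 - 5)/(20 - 18) ≡ 17/2 mod 23. 2⁻¹ ≡ 12 (mod 23) since 2·12 = 24 ≡ 1, so λ ≡ 20.
  x = λ² - 18 - 20 = 400 - 38 ≡ 17; y = λ·(18 - 17) - 5 ≡ 15. → (17, 15)

(17, 15)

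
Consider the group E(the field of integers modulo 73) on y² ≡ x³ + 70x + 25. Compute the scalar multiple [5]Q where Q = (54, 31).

Repeated addition: build up to 5Q.
2Q: tangent at (54, 31): λ = (3·54² + 70)/(2·31) ≡ 58/62. 62⁻¹ ≡ 53 (mod 73), so λ ≡ 58·53 ≡ 8.
  x = λ² - 54 - 54 = 64 - 108 ≡ 29; y = λ·(54 - 29) - 31 ≡ 23. → (29, 23)
3Q: (29, 23) + (54, 31). λ = (31 - 23)/(54 - 29) ≡ 8/25 mod 73. 25⁻¹ ≡ 38 (mod 73), so λ ≡ 12.
  x = λ² - 29 - 54 = 144 - 83 ≡ 61; y = λ·(29 - 61) - 23 ≡ 31. → (61, 31)
4Q: (61, 31) + (54, 31). λ = (31 - 31)/(54 - 61) ≡ 0/66 mod 73. 66⁻¹ ≡ 52 (mod 73), so λ ≡ 0.
  x = λ² - 61 - 54 = 0 - 115 ≡ 31; y = λ·(61 - 31) - 31 ≡ 42. → (31, 42)
5Q: (31, 42) + (54, 31). λ = (31 - 42)/(54 - 31) ≡ 62/23 mod 73. 23⁻¹ ≡ 54 (mod 73), so λ ≡ 63.
  x = λ² - 31 - 54 = 3969 - 85 ≡ 15; y = λ·(31 - 15) - 42 ≡ 17. → (15, 17)

(15, 17)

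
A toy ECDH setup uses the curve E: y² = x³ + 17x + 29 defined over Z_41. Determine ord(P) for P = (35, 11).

12

2P: tangent at (35, 11): λ = (3·35² + 17)/(2·11) ≡ 2/22. 22⁻¹ ≡ 28 (mod 41), so λ ≡ 2·28 ≡ 15.
  x = λ² - 35 - 35 = 225 - 70 ≡ 32; y = λ·(35 - 32) - 11 ≡ 34. → (32, 34)
3P: (32, 34) + (35, 11). λ = (11 - 34)/(35 - 32) ≡ 18/3 mod 41. 3⁻¹ ≡ 14 (mod 41) since 3·14 = 42 ≡ 1, so λ ≡ 6.
  x = λ² - 32 - 35 = 36 - 67 ≡ 10; y = λ·(32 - 10) - 34 ≡ 16. → (10, 16)
4P: (10, 16) + (35, 11). λ = (11 - 16)/(35 - 10) ≡ 36/25 mod 41. 25⁻¹ ≡ 23 (mod 41), so λ ≡ 8.
  x = λ² - 10 - 35 = 64 - 45 ≡ 19; y = λ·(10 - 19) - 16 ≡ 35. → (19, 35)
5P: (19, 35) + (35, 11). λ = (11 - 35)/(35 - 19) ≡ 17/16 mod 41. 16⁻¹ ≡ 18 (mod 41), so λ ≡ 19.
  x = λ² - 19 - 35 = 361 - 54 ≡ 20; y = λ·(19 - 20) - 35 ≡ 28. → (20, 28)
6P: (20, 28) + (35, 11). λ = (11 - 28)/(35 - 20) ≡ 24/15 mod 41. 15⁻¹ ≡ 11 (mod 41), so λ ≡ 18.
  x = λ² - 20 - 35 = 324 - 55 ≡ 23; y = λ·(20 - 23) - 28 ≡ 0. → (23, 0)
7P: (23, 0) + (35, 11). λ = (11 - 0)/(35 - 23) ≡ 11/12 mod 41. 12⁻¹ ≡ 24 (mod 41) since 12·24 = 288 ≡ 1, so λ ≡ 18.
  x = λ² - 23 - 35 = 324 - 58 ≡ 20; y = λ·(23 - 20) - 0 ≡ 13. → (20, 13)
8P: (20, 13) + (35, 11). λ = (11 - 13)/(35 - 20) ≡ 39/15 mod 41. 15⁻¹ ≡ 11 (mod 41), so λ ≡ 19.
  x = λ² - 20 - 35 = 361 - 55 ≡ 19; y = λ·(20 - 19) - 13 ≡ 6. → (19, 6)
9P: (19, 6) + (35, 11). λ = (11 - 6)/(35 - 19) ≡ 5/16 mod 41. 16⁻¹ ≡ 18 (mod 41), so λ ≡ 8.
  x = λ² - 19 - 35 = 64 - 54 ≡ 10; y = λ·(19 - 10) - 6 ≡ 25. → (10, 25)
10P: (10, 25) + (35, 11). λ = (11 - 25)/(35 - 10) ≡ 27/25 mod 41. 25⁻¹ ≡ 23 (mod 41), so λ ≡ 6.
  x = λ² - 10 - 35 = 36 - 45 ≡ 32; y = λ·(10 - 32) - 25 ≡ 7. → (32, 7)
11P: (32, 7) + (35, 11). λ = (11 - 7)/(35 - 32) ≡ 4/3 mod 41. 3⁻¹ ≡ 14 (mod 41) since 3·14 = 42 ≡ 1, so λ ≡ 15.
  x = λ² - 32 - 35 = 225 - 67 ≡ 35; y = λ·(32 - 35) - 7 ≡ 30. → (35, 30)
12P: (35, 30) + (35, 11): same x and y₁ ≡ -y₂, so the sum is O.
12P = O, so the order is 12.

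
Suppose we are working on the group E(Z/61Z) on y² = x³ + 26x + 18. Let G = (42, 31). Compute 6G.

(54, 46)

Double-and-add on 6 = (110)₂. Start with G = (42, 31) for the leading 1-bit.
double: tangent at (42, 31): λ = (3·42² + 26)/(2·31) ≡ 11/1. 1⁻¹ ≡ 1 (mod 61) since 1·1 = 1 ≡ 1, so λ ≡ 11·1 ≡ 11.
  x = λ² - 42 - 42 = 121 - 84 ≡ 37; y = λ·(42 - 37) - 31 ≡ 24. → (37, 24)
add G: (37, 24) + (42, 31). λ = (31 - 24)/(42 - 37) ≡ 7/5 mod 61. 5⁻¹ ≡ 49 (mod 61) since 5·49 = 245 ≡ 1, so λ ≡ 38.
  x = λ² - 37 - 42 = 1444 - 79 ≡ 23; y = λ·(37 - 23) - 24 ≡ 20. → (23, 20)
double: tangent at (23, 20): λ = (3·23² + 26)/(2·20) ≡ 27/40. 40⁻¹ ≡ 29 (mod 61), so λ ≡ 27·29 ≡ 51.
  x = λ² - 23 - 23 = 2601 - 46 ≡ 54; y = λ·(23 - 54) - 20 ≡ 46. → (54, 46)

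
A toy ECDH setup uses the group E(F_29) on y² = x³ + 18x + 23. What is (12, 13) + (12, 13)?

(1, 19)

tangent at (12, 13): λ = (3·12² + 18)/(2·13) ≡ 15/26. 26⁻¹ ≡ 19 (mod 29), so λ ≡ 15·19 ≡ 24.
  x = λ² - 12 - 12 = 576 - 24 ≡ 1; y = λ·(12 - 1) - 13 ≡ 19. → (1, 19)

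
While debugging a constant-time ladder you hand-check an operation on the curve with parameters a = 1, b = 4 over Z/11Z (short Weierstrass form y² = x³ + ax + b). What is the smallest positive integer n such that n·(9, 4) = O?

2P: tangent at (9, 4): λ = (3·9² + 1)/(2·4) ≡ 2/8. 8⁻¹ ≡ 7 (mod 11), so λ ≡ 2·7 ≡ 3.
  x = λ² - 9 - 9 = 9 - 18 ≡ 2; y = λ·(9 - 2) - 4 ≡ 6. → (2, 6)
3P: (2, 6) + (9, 4). λ = (4 - 6)/(9 - 2) ≡ 9/7 mod 11. 7⁻¹ ≡ 8 (mod 11) since 7·8 = 56 ≡ 1, so λ ≡ 6.
  x = λ² - 2 - 9 = 36 - 11 ≡ 3; y = λ·(2 - 3) - 6 ≡ 10. → (3, 10)
4P: (3, 10) + (9, 4). λ = (4 - 10)/(9 - 3) ≡ 5/6 mod 11. 6⁻¹ ≡ 2 (mod 11) since 6·2 = 12 ≡ 1, so λ ≡ 10.
  x = λ² - 3 - 9 = 100 - 12 ≡ 0; y = λ·(3 - 0) - 10 ≡ 9. → (0, 9)
5P: (0, 9) + (9, 4). λ = (4 - 9)/(9 - 0) ≡ 6/9 mod 11. 9⁻¹ ≡ 5 (mod 11) since 9·5 = 45 ≡ 1, so λ ≡ 8.
  x = λ² - 0 - 9 = 64 - 9 ≡ 0; y = λ·(0 - 0) - 9 ≡ 2. → (0, 2)
6P: (0, 2) + (9, 4). λ = (4 - 2)/(9 - 0) ≡ 2/9 mod 11. 9⁻¹ ≡ 5 (mod 11), so λ ≡ 10.
  x = λ² - 0 - 9 = 100 - 9 ≡ 3; y = λ·(0 - 3) - 2 ≡ 1. → (3, 1)
7P: (3, 1) + (9, 4). λ = (4 - 1)/(9 - 3) ≡ 3/6 mod 11. 6⁻¹ ≡ 2 (mod 11), so λ ≡ 6.
  x = λ² - 3 - 9 = 36 - 12 ≡ 2; y = λ·(3 - 2) - 1 ≡ 5. → (2, 5)
8P: (2, 5) + (9, 4). λ = (4 - 5)/(9 - 2) ≡ 10/7 mod 11. 7⁻¹ ≡ 8 (mod 11), so λ ≡ 3.
  x = λ² - 2 - 9 = 9 - 11 ≡ 9; y = λ·(2 - 9) - 5 ≡ 7. → (9, 7)
9P: (9, 7) + (9, 4): same x and y₁ ≡ -y₂, so the sum is O.
9P = O, so the order is 9.

9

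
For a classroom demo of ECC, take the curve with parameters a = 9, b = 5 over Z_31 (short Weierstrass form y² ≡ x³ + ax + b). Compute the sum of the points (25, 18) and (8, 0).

(25, 18) + (8, 0). λ = (0 - 18)/(8 - 25) ≡ 13/14 mod 31. 14⁻¹ ≡ 20 (mod 31), so λ ≡ 12.
  x = λ² - 25 - 8 = 144 - 33 ≡ 18; y = λ·(25 - 18) - 18 ≡ 4. → (18, 4)

(18, 4)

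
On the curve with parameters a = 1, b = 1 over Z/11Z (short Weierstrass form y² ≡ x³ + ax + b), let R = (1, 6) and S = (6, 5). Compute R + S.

(8, 2)

(1, 6) + (6, 5). λ = (5 - 6)/(6 - 1) ≡ 10/5 mod 11. 5⁻¹ ≡ 9 (mod 11) since 5·9 = 45 ≡ 1, so λ ≡ 2.
  x = λ² - 1 - 6 = 4 - 7 ≡ 8; y = λ·(1 - 8) - 6 ≡ 2. → (8, 2)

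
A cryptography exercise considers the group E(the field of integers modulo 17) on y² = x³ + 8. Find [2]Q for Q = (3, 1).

tangent at (3, 1): λ = (3·3² + 0)/(2·1) ≡ 10/2. 2⁻¹ ≡ 9 (mod 17), so λ ≡ 10·9 ≡ 5.
  x = λ² - 3 - 3 = 25 - 6 ≡ 2; y = λ·(3 - 2) - 1 ≡ 4. → (2, 4)

(2, 4)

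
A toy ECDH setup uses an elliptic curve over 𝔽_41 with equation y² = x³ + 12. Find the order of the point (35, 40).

6

2P: tangent at (35, 40): λ = (3·35² + 0)/(2·40) ≡ 26/39. 39⁻¹ ≡ 20 (mod 41), so λ ≡ 26·20 ≡ 28.
  x = λ² - 35 - 35 = 784 - 70 ≡ 17; y = λ·(35 - 17) - 40 ≡ 13. → (17, 13)
3P: (17, 13) + (35, 40). λ = (40 - 13)/(35 - 17) ≡ 27/18 mod 41. 18⁻¹ ≡ 16 (mod 41) since 18·16 = 288 ≡ 1, so λ ≡ 22.
  x = λ² - 17 - 35 = 484 - 52 ≡ 22; y = λ·(17 - 22) - 13 ≡ 0. → (22, 0)
4P: (22, 0) + (35, 40). λ = (40 - 0)/(35 - 22) ≡ 40/13 mod 41. 13⁻¹ ≡ 19 (mod 41), so λ ≡ 22.
  x = λ² - 22 - 35 = 484 - 57 ≡ 17; y = λ·(22 - 17) - 0 ≡ 28. → (17, 28)
5P: (17, 28) + (35, 40). λ = (40 - 28)/(35 - 17) ≡ 12/18 mod 41. 18⁻¹ ≡ 16 (mod 41), so λ ≡ 28.
  x = λ² - 17 - 35 = 784 - 52 ≡ 35; y = λ·(17 - 35) - 28 ≡ 1. → (35, 1)
6P: (35, 1) + (35, 40): same x and y₁ ≡ -y₂, so the sum is O.
6P = O, so the order is 6.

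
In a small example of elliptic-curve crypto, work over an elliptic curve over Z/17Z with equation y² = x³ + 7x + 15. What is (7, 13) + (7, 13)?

(7, 4)

tangent at (7, 13): λ = (3·7² + 7)/(2·13) ≡ 1/9. 9⁻¹ ≡ 2 (mod 17), so λ ≡ 1·2 ≡ 2.
  x = λ² - 7 - 7 = 4 - 14 ≡ 7; y = λ·(7 - 7) - 13 ≡ 4. → (7, 4)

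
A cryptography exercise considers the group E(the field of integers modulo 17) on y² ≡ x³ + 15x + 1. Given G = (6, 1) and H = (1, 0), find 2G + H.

First 2G:
Repeated addition: build up to 2G.
2G: tangent at (6, 1): λ = (3·6² + 15)/(2·1) ≡ 4/2. 2⁻¹ ≡ 9 (mod 17), so λ ≡ 4·9 ≡ 2.
  x = λ² - 6 - 6 = 4 - 12 ≡ 9; y = λ·(6 - 9) - 1 ≡ 10. → (9, 10)
2G = (9, 10).
Finally 2G + H:
(9, 10) + (1, 0). λ = (0 - 10)/(1 - 9) ≡ 7/9 mod 17. 9⁻¹ ≡ 2 (mod 17) since 9·2 = 18 ≡ 1, so λ ≡ 14.
  x = λ² - 9 - 1 = 196 - 10 ≡ 16; y = λ·(9 - 16) - 10 ≡ 11. → (16, 11)

(16, 11)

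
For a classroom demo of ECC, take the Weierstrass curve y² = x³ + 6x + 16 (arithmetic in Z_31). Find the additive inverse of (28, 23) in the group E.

-(28, 23) = (28, -23 mod 31) = (28, 8).

(28, 8)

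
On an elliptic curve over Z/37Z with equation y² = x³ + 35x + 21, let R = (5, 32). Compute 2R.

(0, 24)

tangent at (5, 32): λ = (3·5² + 35)/(2·32) ≡ 36/27. 27⁻¹ ≡ 11 (mod 37) since 27·11 = 297 ≡ 1, so λ ≡ 36·11 ≡ 26.
  x = λ² - 5 - 5 = 676 - 10 ≡ 0; y = λ·(5 - 0) - 32 ≡ 24. → (0, 24)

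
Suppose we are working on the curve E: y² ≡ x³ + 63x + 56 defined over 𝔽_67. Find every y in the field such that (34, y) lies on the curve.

30, 37

x³ + 63x + 56 = 41502 ≡ 29 (mod 67).
Square roots of 29 mod 67: 30 and 37 (since 30² = 900 ≡ 29).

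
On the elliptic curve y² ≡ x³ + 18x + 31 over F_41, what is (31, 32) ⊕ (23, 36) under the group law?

(31, 32) + (23, 36). λ = (36 - 32)/(23 - 31) ≡ 4/33 mod 41. 33⁻¹ ≡ 5 (mod 41), so λ ≡ 20.
  x = λ² - 31 - 23 = 400 - 54 ≡ 18; y = λ·(31 - 18) - 32 ≡ 23. → (18, 23)

(18, 23)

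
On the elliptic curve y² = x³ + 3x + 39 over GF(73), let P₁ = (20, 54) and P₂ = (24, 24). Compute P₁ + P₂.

(67, 43)

(20, 54) + (24, 24). λ = (24 - 54)/(24 - 20) ≡ 43/4 mod 73. 4⁻¹ ≡ 55 (mod 73) since 4·55 = 220 ≡ 1, so λ ≡ 29.
  x = λ² - 20 - 24 = 841 - 44 ≡ 67; y = λ·(20 - 67) - 54 ≡ 43. → (67, 43)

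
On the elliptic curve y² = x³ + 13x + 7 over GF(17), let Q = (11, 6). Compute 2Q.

tangent at (11, 6): λ = (3·11² + 13)/(2·6) ≡ 2/12. 12⁻¹ ≡ 10 (mod 17), so λ ≡ 2·10 ≡ 3.
  x = λ² - 11 - 11 = 9 - 22 ≡ 4; y = λ·(11 - 4) - 6 ≡ 15. → (4, 15)

(4, 15)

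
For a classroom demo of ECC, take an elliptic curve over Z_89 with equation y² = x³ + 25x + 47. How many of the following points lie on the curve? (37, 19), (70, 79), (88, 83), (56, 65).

(37, 19): 19² ≡ 5, rhs ≡ 5 → on.
(70, 79): 79² ≡ 11, rhs ≡ 11 → on.
(88, 83): 83² ≡ 36, rhs ≡ 21 → off.
(56, 65): 65² ≡ 42, rhs ≡ 42 → on.

3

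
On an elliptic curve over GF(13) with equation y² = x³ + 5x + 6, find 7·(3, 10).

Write G = (3, 10).
Double-and-add on 7 = (111)₂. Start with G = (3, 10) for the leading 1-bit.
double: tangent at (3, 10): λ = (3·3² + 5)/(2·10) ≡ 6/7. 7⁻¹ ≡ 2 (mod 13), so λ ≡ 6·2 ≡ 12.
  x = λ² - 3 - 3 = 144 - 6 ≡ 8; y = λ·(3 - 8) - 10 ≡ 8. → (8, 8)
add G: (8, 8) + (3, 10). λ = (10 - 8)/(3 - 8) ≡ 2/8 mod 13. 8⁻¹ ≡ 5 (mod 13), so λ ≡ 10.
  x = λ² - 8 - 3 = 100 - 11 ≡ 11; y = λ·(8 - 11) - 8 ≡ 1. → (11, 1)
double: tangent at (11, 1): λ = (3·11² + 5)/(2·1) ≡ 4/2. 2⁻¹ ≡ 7 (mod 13), so λ ≡ 4·7 ≡ 2.
  x = λ² - 11 - 11 = 4 - 22 ≡ 8; y = λ·(11 - 8) - 1 ≡ 5. → (8, 5)
add G: (8, 5) + (3, 10). λ = (10 - 5)/(3 - 8) ≡ 5/8 mod 13. 8⁻¹ ≡ 5 (mod 13) since 8·5 = 40 ≡ 1, so λ ≡ 12.
  x = λ² - 8 - 3 = 144 - 11 ≡ 3; y = λ·(8 - 3) - 5 ≡ 3. → (3, 3)

(3, 3)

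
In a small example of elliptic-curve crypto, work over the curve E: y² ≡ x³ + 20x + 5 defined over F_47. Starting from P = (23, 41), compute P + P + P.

(38, 41)

Repeated addition: build up to 3P.
2P: tangent at (23, 41): λ = (3·23² + 20)/(2·41) ≡ 9/35. 35⁻¹ ≡ 43 (mod 47), so λ ≡ 9·43 ≡ 11.
  x = λ² - 23 - 23 = 121 - 46 ≡ 28; y = λ·(23 - 28) - 41 ≡ 45. → (28, 45)
3P: (28, 45) + (23, 41). λ = (41 - 45)/(23 - 28) ≡ 43/42 mod 47. 42⁻¹ ≡ 28 (mod 47) since 42·28 = 1176 ≡ 1, so λ ≡ 29.
  x = λ² - 28 - 23 = 841 - 51 ≡ 38; y = λ·(28 - 38) - 45 ≡ 41. → (38, 41)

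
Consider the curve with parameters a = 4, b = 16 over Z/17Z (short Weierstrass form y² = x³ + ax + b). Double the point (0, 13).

tangent at (0, 13): λ = (3·0² + 4)/(2·13) ≡ 4/9. 9⁻¹ ≡ 2 (mod 17), so λ ≡ 4·2 ≡ 8.
  x = λ² - 0 - 0 = 64 - 0 ≡ 13; y = λ·(0 - 13) - 13 ≡ 2. → (13, 2)

(13, 2)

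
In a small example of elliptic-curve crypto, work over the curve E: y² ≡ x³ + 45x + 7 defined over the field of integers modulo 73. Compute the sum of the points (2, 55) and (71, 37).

(2, 55) + (71, 37). λ = (37 - 55)/(71 - 2) ≡ 55/69 mod 73. 69⁻¹ ≡ 18 (mod 73), so λ ≡ 41.
  x = λ² - 2 - 71 = 1681 - 73 ≡ 2; y = λ·(2 - 2) - 55 ≡ 18. → (2, 18)

(2, 18)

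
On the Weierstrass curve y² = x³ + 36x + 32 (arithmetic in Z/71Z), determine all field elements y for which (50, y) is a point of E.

none

x³ + 36x + 32 = 126832 ≡ 26 (mod 71).
26 is a non-residue mod 71; no y exists.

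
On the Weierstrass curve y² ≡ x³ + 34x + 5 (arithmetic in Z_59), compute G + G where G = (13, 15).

(20, 22)

tangent at (13, 15): λ = (3·13² + 34)/(2·15) ≡ 10/30. 30⁻¹ ≡ 2 (mod 59), so λ ≡ 10·2 ≡ 20.
  x = λ² - 13 - 13 = 400 - 26 ≡ 20; y = λ·(13 - 20) - 15 ≡ 22. → (20, 22)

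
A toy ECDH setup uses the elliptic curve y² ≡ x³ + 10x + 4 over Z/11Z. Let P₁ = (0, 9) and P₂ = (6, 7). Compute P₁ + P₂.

(10, 9)

(0, 9) + (6, 7). λ = (7 - 9)/(6 - 0) ≡ 9/6 mod 11. 6⁻¹ ≡ 2 (mod 11), so λ ≡ 7.
  x = λ² - 0 - 6 = 49 - 6 ≡ 10; y = λ·(0 - 10) - 9 ≡ 9. → (10, 9)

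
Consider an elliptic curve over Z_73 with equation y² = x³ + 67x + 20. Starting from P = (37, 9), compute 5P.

Double-and-add on 5 = (101)₂. Start with P = (37, 9) for the leading 1-bit.
double: tangent at (37, 9): λ = (3·37² + 67)/(2·9) ≡ 13/18. 18⁻¹ ≡ 69 (mod 73), so λ ≡ 13·69 ≡ 21.
  x = λ² - 37 - 37 = 441 - 74 ≡ 2; y = λ·(37 - 2) - 9 ≡ 69. → (2, 69)
double: tangent at (2, 69): λ = (3·2² + 67)/(2·69) ≡ 6/65. 65⁻¹ ≡ 9 (mod 73), so λ ≡ 6·9 ≡ 54.
  x = λ² - 2 - 2 = 2916 - 4 ≡ 65; y = λ·(2 - 65) - 69 ≡ 33. → (65, 33)
add P: (65, 33) + (37, 9). λ = (9 - 33)/(37 - 65) ≡ 49/45 mod 73. 45⁻¹ ≡ 13 (mod 73), so λ ≡ 53.
  x = λ² - 65 - 37 = 2809 - 102 ≡ 6; y = λ·(65 - 6) - 33 ≡ 28. → (6, 28)

(6, 28)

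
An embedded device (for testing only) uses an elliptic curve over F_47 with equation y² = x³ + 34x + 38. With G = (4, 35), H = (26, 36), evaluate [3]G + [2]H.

(11, 45)

First 3G:
Repeated addition: build up to 3G.
2G: tangent at (4, 35): λ = (3·4² + 34)/(2·35) ≡ 35/23. 23⁻¹ ≡ 45 (mod 47), so λ ≡ 35·45 ≡ 24.
  x = λ² - 4 - 4 = 576 - 8 ≡ 4; y = λ·(4 - 4) - 35 ≡ 12. → (4, 12)
3G: (4, 12) + (4, 35): same x and y₁ ≡ -y₂, so the sum is O.
3G = O.
Next 2H:
Repeated addition: build up to 2H.
2H: tangent at (26, 36): λ = (3·26² + 34)/(2·36) ≡ 41/25. 25⁻¹ ≡ 32 (mod 47), so λ ≡ 41·32 ≡ 43.
  x = λ² - 26 - 26 = 1849 - 52 ≡ 11; y = λ·(26 - 11) - 36 ≡ 45. → (11, 45)
2H = (11, 45).
Finally 3G + 2H:
O + (11, 45) = (11, 45) (identity).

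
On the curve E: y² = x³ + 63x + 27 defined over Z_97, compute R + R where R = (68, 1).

(15, 46)

tangent at (68, 1): λ = (3·68² + 63)/(2·1) ≡ 64/2. 2⁻¹ ≡ 49 (mod 97) since 2·49 = 98 ≡ 1, so λ ≡ 64·49 ≡ 32.
  x = λ² - 68 - 68 = 1024 - 136 ≡ 15; y = λ·(68 - 15) - 1 ≡ 46. → (15, 46)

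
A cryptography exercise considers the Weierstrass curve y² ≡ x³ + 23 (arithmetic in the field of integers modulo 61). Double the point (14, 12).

(8, 13)

tangent at (14, 12): λ = (3·14² + 0)/(2·12) ≡ 39/24. 24⁻¹ ≡ 28 (mod 61), so λ ≡ 39·28 ≡ 55.
  x = λ² - 14 - 14 = 3025 - 28 ≡ 8; y = λ·(14 - 8) - 12 ≡ 13. → (8, 13)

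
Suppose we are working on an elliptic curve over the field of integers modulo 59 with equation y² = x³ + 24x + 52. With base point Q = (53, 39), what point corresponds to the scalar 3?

Repeated addition: build up to 3Q.
2Q: tangent at (53, 39): λ = (3·53² + 24)/(2·39) ≡ 14/19. 19⁻¹ ≡ 28 (mod 59), so λ ≡ 14·28 ≡ 38.
  x = λ² - 53 - 53 = 1444 - 106 ≡ 40; y = λ·(53 - 40) - 39 ≡ 42. → (40, 42)
3Q: (40, 42) + (53, 39). λ = (39 - 42)/(53 - 40) ≡ 56/13 mod 59. 13⁻¹ ≡ 50 (mod 59) since 13·50 = 650 ≡ 1, so λ ≡ 27.
  x = λ² - 40 - 53 = 729 - 93 ≡ 46; y = λ·(40 - 46) - 42 ≡ 32. → (46, 32)

(46, 32)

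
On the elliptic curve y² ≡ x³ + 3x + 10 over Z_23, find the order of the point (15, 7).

11

2P: tangent at (15, 7): λ = (3·15² + 3)/(2·7) ≡ 11/14. 14⁻¹ ≡ 5 (mod 23), so λ ≡ 11·5 ≡ 9.
  x = λ² - 15 - 15 = 81 - 30 ≡ 5; y = λ·(15 - 5) - 7 ≡ 14. → (5, 14)
3P: (5, 14) + (15, 7). λ = (7 - 14)/(15 - 5) ≡ 16/10 mod 23. 10⁻¹ ≡ 7 (mod 23) since 10·7 = 70 ≡ 1, so λ ≡ 20.
  x = λ² - 5 - 15 = 400 - 20 ≡ 12; y = λ·(5 - 12) - 14 ≡ 7. → (12, 7)
4P: (12, 7) + (15, 7). λ = (7 - 7)/(15 - 12) ≡ 0/3 mod 23. 3⁻¹ ≡ 8 (mod 23), so λ ≡ 0.
  x = λ² - 12 - 15 = 0 - 27 ≡ 19; y = λ·(12 - 19) - 7 ≡ 16. → (19, 16)
5P: (19, 16) + (15, 7). λ = (7 - 16)/(15 - 19) ≡ 14/19 mod 23. 19⁻¹ ≡ 17 (mod 23) since 19·17 = 323 ≡ 1, so λ ≡ 8.
  x = λ² - 19 - 15 = 64 - 34 ≡ 7; y = λ·(19 - 7) - 16 ≡ 11. → (7, 11)
6P: (7, 11) + (15, 7). λ = (7 - 11)/(15 - 7) ≡ 19/8 mod 23. 8⁻¹ ≡ 3 (mod 23) since 8·3 = 24 ≡ 1, so λ ≡ 11.
  x = λ² - 7 - 15 = 121 - 22 ≡ 7; y = λ·(7 - 7) - 11 ≡ 12. → (7, 12)
7P: (7, 12) + (15, 7). λ = (7 - 12)/(15 - 7) ≡ 18/8 mod 23. 8⁻¹ ≡ 3 (mod 23), so λ ≡ 8.
  x = λ² - 7 - 15 = 64 - 22 ≡ 19; y = λ·(7 - 19) - 12 ≡ 7. → (19, 7)
8P: (19, 7) + (15, 7). λ = (7 - 7)/(15 - 19) ≡ 0/19 mod 23. 19⁻¹ ≡ 17 (mod 23), so λ ≡ 0.
  x = λ² - 19 - 15 = 0 - 34 ≡ 12; y = λ·(19 - 12) - 7 ≡ 16. → (12, 16)
9P: (12, 16) + (15, 7). λ = (7 - 16)/(15 - 12) ≡ 14/3 mod 23. 3⁻¹ ≡ 8 (mod 23) since 3·8 = 24 ≡ 1, so λ ≡ 20.
  x = λ² - 12 - 15 = 400 - 27 ≡ 5; y = λ·(12 - 5) - 16 ≡ 9. → (5, 9)
10P: (5, 9) + (15, 7). λ = (7 - 9)/(15 - 5) ≡ 21/10 mod 23. 10⁻¹ ≡ 7 (mod 23), so λ ≡ 9.
  x = λ² - 5 - 15 = 81 - 20 ≡ 15; y = λ·(5 - 15) - 9 ≡ 16. → (15, 16)
11P: (15, 16) + (15, 7): same x and y₁ ≡ -y₂, so the sum is O.
11P = O, so the order is 11.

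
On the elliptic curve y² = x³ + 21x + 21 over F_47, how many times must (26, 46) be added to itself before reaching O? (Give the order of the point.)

2P: tangent at (26, 46): λ = (3·26² + 21)/(2·46) ≡ 28/45. 45⁻¹ ≡ 23 (mod 47), so λ ≡ 28·23 ≡ 33.
  x = λ² - 26 - 26 = 1089 - 52 ≡ 3; y = λ·(26 - 3) - 46 ≡ 8. → (3, 8)
3P: (3, 8) + (26, 46). λ = (46 - 8)/(26 - 3) ≡ 38/23 mod 47. 23⁻¹ ≡ 45 (mod 47), so λ ≡ 18.
  x = λ² - 3 - 26 = 324 - 29 ≡ 13; y = λ·(3 - 13) - 8 ≡ 0. → (13, 0)
4P: (13, 0) + (26, 46). λ = (46 - 0)/(26 - 13) ≡ 46/13 mod 47. 13⁻¹ ≡ 29 (mod 47) since 13·29 = 377 ≡ 1, so λ ≡ 18.
  x = λ² - 13 - 26 = 324 - 39 ≡ 3; y = λ·(13 - 3) - 0 ≡ 39. → (3, 39)
5P: (3, 39) + (26, 46). λ = (46 - 39)/(26 - 3) ≡ 7/23 mod 47. 23⁻¹ ≡ 45 (mod 47) since 23·45 = 1035 ≡ 1, so λ ≡ 33.
  x = λ² - 3 - 26 = 1089 - 29 ≡ 26; y = λ·(3 - 26) - 39 ≡ 1. → (26, 1)
6P: (26, 1) + (26, 46): same x and y₁ ≡ -y₂, so the sum is O.
6P = O, so the order is 6.

6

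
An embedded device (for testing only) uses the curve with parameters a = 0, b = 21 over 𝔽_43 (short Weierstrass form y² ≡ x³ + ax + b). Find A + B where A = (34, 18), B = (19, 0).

(31, 20)

(34, 18) + (19, 0). λ = (0 - 18)/(19 - 34) ≡ 25/28 mod 43. 28⁻¹ ≡ 20 (mod 43), so λ ≡ 27.
  x = λ² - 34 - 19 = 729 - 53 ≡ 31; y = λ·(34 - 31) - 18 ≡ 20. → (31, 20)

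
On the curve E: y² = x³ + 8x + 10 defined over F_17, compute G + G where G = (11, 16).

(10, 11)

tangent at (11, 16): λ = (3·11² + 8)/(2·16) ≡ 14/15. 15⁻¹ ≡ 8 (mod 17) since 15·8 = 120 ≡ 1, so λ ≡ 14·8 ≡ 10.
  x = λ² - 11 - 11 = 100 - 22 ≡ 10; y = λ·(11 - 10) - 16 ≡ 11. → (10, 11)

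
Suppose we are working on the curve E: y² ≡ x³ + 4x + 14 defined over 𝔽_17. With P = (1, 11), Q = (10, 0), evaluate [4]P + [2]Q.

First 4P:
Repeated addition: build up to 4P.
2P: tangent at (1, 11): λ = (3·1² + 4)/(2·11) ≡ 7/5. 5⁻¹ ≡ 7 (mod 17), so λ ≡ 7·7 ≡ 15.
  x = λ² - 1 - 1 = 225 - 2 ≡ 2; y = λ·(1 - 2) - 11 ≡ 8. → (2, 8)
3P: (2, 8) + (1, 11). λ = (11 - 8)/(1 - 2) ≡ 3/16 mod 17. 16⁻¹ ≡ 16 (mod 17) since 16·16 = 256 ≡ 1, so λ ≡ 14.
  x = λ² - 2 - 1 = 196 - 3 ≡ 6; y = λ·(2 - 6) - 8 ≡ 4. → (6, 4)
4P: (6, 4) + (1, 11). λ = (11 - 4)/(1 - 6) ≡ 7/12 mod 17. 12⁻¹ ≡ 10 (mod 17) since 12·10 = 120 ≡ 1, so λ ≡ 2.
  x = λ² - 6 - 1 = 4 - 7 ≡ 14; y = λ·(6 - 14) - 4 ≡ 14. → (14, 14)
4P = (14, 14).
Next 2Q:
Repeated addition: build up to 2Q.
2Q: (10, 0) + (10, 0): same x and y₁ ≡ -y₂, so the sum is 𝒪.
2Q = 𝒪.
Finally 4P + 2Q:
(14, 14) + 𝒪 = (14, 14) (identity).

(14, 14)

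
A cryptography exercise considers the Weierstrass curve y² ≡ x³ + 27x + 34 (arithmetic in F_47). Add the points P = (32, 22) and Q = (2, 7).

(25, 5)

(32, 22) + (2, 7). λ = (7 - 22)/(2 - 32) ≡ 32/17 mod 47. 17⁻¹ ≡ 36 (mod 47) since 17·36 = 612 ≡ 1, so λ ≡ 24.
  x = λ² - 32 - 2 = 576 - 34 ≡ 25; y = λ·(32 - 25) - 22 ≡ 5. → (25, 5)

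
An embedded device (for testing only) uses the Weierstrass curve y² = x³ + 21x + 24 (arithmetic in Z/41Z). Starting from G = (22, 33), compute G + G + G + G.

Double-and-add on 4 = (100)₂. Start with G = (22, 33) for the leading 1-bit.
double: tangent at (22, 33): λ = (3·22² + 21)/(2·33) ≡ 38/25. 25⁻¹ ≡ 23 (mod 41), so λ ≡ 38·23 ≡ 13.
  x = λ² - 22 - 22 = 169 - 44 ≡ 2; y = λ·(22 - 2) - 33 ≡ 22. → (2, 22)
double: tangent at (2, 22): λ = (3·2² + 21)/(2·22) ≡ 33/3. 3⁻¹ ≡ 14 (mod 41), so λ ≡ 33·14 ≡ 11.
  x = λ² - 2 - 2 = 121 - 4 ≡ 35; y = λ·(2 - 35) - 22 ≡ 25. → (35, 25)

(35, 25)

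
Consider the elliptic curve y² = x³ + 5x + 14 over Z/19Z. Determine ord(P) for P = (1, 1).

2P: tangent at (1, 1): λ = (3·1² + 5)/(2·1) ≡ 8/2. 2⁻¹ ≡ 10 (mod 19) since 2·10 = 20 ≡ 1, so λ ≡ 8·10 ≡ 4.
  x = λ² - 1 - 1 = 16 - 2 ≡ 14; y = λ·(1 - 14) - 1 ≡ 4. → (14, 4)
3P: (14, 4) + (1, 1). λ = (1 - 4)/(1 - 14) ≡ 16/6 mod 19. 6⁻¹ ≡ 16 (mod 19), so λ ≡ 9.
  x = λ² - 14 - 1 = 81 - 15 ≡ 9; y = λ·(14 - 9) - 4 ≡ 3. → (9, 3)
4P: (9, 3) + (1, 1). λ = (1 - 3)/(1 - 9) ≡ 17/11 mod 19. 11⁻¹ ≡ 7 (mod 19), so λ ≡ 5.
  x = λ² - 9 - 1 = 25 - 10 ≡ 15; y = λ·(9 - 15) - 3 ≡ 5. → (15, 5)
5P: (15, 5) + (1, 1). λ = (1 - 5)/(1 - 15) ≡ 15/5 mod 19. 5⁻¹ ≡ 4 (mod 19) since 5·4 = 20 ≡ 1, so λ ≡ 3.
  x = λ² - 15 - 1 = 9 - 16 ≡ 12; y = λ·(15 - 12) - 5 ≡ 4. → (12, 4)
6P: (12, 4) + (1, 1). λ = (1 - 4)/(1 - 12) ≡ 16/8 mod 19. 8⁻¹ ≡ 12 (mod 19), so λ ≡ 2.
  x = λ² - 12 - 1 = 4 - 13 ≡ 10; y = λ·(12 - 10) - 4 ≡ 0. → (10, 0)
7P: (10, 0) + (1, 1). λ = (1 - 0)/(1 - 10) ≡ 1/10 mod 19. 10⁻¹ ≡ 2 (mod 19) since 10·2 = 20 ≡ 1, so λ ≡ 2.
  x = λ² - 10 - 1 = 4 - 11 ≡ 12; y = λ·(10 - 12) - 0 ≡ 15. → (12, 15)
8P: (12, 15) + (1, 1). λ = (1 - 15)/(1 - 12) ≡ 5/8 mod 19. 8⁻¹ ≡ 12 (mod 19) since 8·12 = 96 ≡ 1, so λ ≡ 3.
  x = λ² - 12 - 1 = 9 - 13 ≡ 15; y = λ·(12 - 15) - 15 ≡ 14. → (15, 14)
9P: (15, 14) + (1, 1). λ = (1 - 14)/(1 - 15) ≡ 6/5 mod 19. 5⁻¹ ≡ 4 (mod 19) since 5·4 = 20 ≡ 1, so λ ≡ 5.
  x = λ² - 15 - 1 = 25 - 16 ≡ 9; y = λ·(15 - 9) - 14 ≡ 16. → (9, 16)
10P: (9, 16) + (1, 1). λ = (1 - 16)/(1 - 9) ≡ 4/11 mod 19. 11⁻¹ ≡ 7 (mod 19), so λ ≡ 9.
  x = λ² - 9 - 1 = 81 - 10 ≡ 14; y = λ·(9 - 14) - 16 ≡ 15. → (14, 15)
11P: (14, 15) + (1, 1). λ = (1 - 15)/(1 - 14) ≡ 5/6 mod 19. 6⁻¹ ≡ 16 (mod 19) since 6·16 = 96 ≡ 1, so λ ≡ 4.
  x = λ² - 14 - 1 = 16 - 15 ≡ 1; y = λ·(14 - 1) - 15 ≡ 18. → (1, 18)
12P: (1, 18) + (1, 1): same x and y₁ ≡ -y₂, so the sum is ∞.
12P = ∞, so the order is 12.

12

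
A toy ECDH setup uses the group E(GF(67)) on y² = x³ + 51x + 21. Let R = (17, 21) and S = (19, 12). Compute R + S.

(17, 21) + (19, 12). λ = (12 - 21)/(19 - 17) ≡ 58/2 mod 67. 2⁻¹ ≡ 34 (mod 67), so λ ≡ 29.
  x = λ² - 17 - 19 = 841 - 36 ≡ 1; y = λ·(17 - 1) - 21 ≡ 41. → (1, 41)

(1, 41)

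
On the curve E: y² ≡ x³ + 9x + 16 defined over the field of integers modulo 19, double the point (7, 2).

tangent at (7, 2): λ = (3·7² + 9)/(2·2) ≡ 4/4. 4⁻¹ ≡ 5 (mod 19) since 4·5 = 20 ≡ 1, so λ ≡ 4·5 ≡ 1.
  x = λ² - 7 - 7 = 1 - 14 ≡ 6; y = λ·(7 - 6) - 2 ≡ 18. → (6, 18)

(6, 18)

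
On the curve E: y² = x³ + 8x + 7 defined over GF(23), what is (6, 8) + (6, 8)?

tangent at (6, 8): λ = (3·6² + 8)/(2·8) ≡ 1/16. 16⁻¹ ≡ 13 (mod 23) since 16·13 = 208 ≡ 1, so λ ≡ 1·13 ≡ 13.
  x = λ² - 6 - 6 = 169 - 12 ≡ 19; y = λ·(6 - 19) - 8 ≡ 7. → (19, 7)

(19, 7)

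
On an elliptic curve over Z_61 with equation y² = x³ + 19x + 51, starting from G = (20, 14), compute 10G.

(59, 26)

Repeated addition: build up to 10G.
2G: tangent at (20, 14): λ = (3·20² + 19)/(2·14) ≡ 60/28. 28⁻¹ ≡ 24 (mod 61), so λ ≡ 60·24 ≡ 37.
  x = λ² - 20 - 20 = 1369 - 40 ≡ 48; y = λ·(20 - 48) - 14 ≡ 48. → (48, 48)
3G: (48, 48) + (20, 14). λ = (14 - 48)/(20 - 48) ≡ 27/33 mod 61. 33⁻¹ ≡ 37 (mod 61), so λ ≡ 23.
  x = λ² - 48 - 20 = 529 - 68 ≡ 34; y = λ·(48 - 34) - 48 ≡ 30. → (34, 30)
4G: (34, 30) + (20, 14). λ = (14 - 30)/(20 - 34) ≡ 45/47 mod 61. 47⁻¹ ≡ 13 (mod 61) since 47·13 = 611 ≡ 1, so λ ≡ 36.
  x = λ² - 34 - 20 = 1296 - 54 ≡ 22; y = λ·(34 - 22) - 30 ≡ 36. → (22, 36)
5G: (22, 36) + (20, 14). λ = (14 - 36)/(20 - 22) ≡ 39/59 mod 61. 59⁻¹ ≡ 30 (mod 61), so λ ≡ 11.
  x = λ² - 22 - 20 = 121 - 42 ≡ 18; y = λ·(22 - 18) - 36 ≡ 8. → (18, 8)
6G: (18, 8) + (20, 14). λ = (14 - 8)/(20 - 18) ≡ 6/2 mod 61. 2⁻¹ ≡ 31 (mod 61) since 2·31 = 62 ≡ 1, so λ ≡ 3.
  x = λ² - 18 - 20 = 9 - 38 ≡ 32; y = λ·(18 - 32) - 8 ≡ 11. → (32, 11)
7G: (32, 11) + (20, 14). λ = (14 - 11)/(20 - 32) ≡ 3/49 mod 61. 49⁻¹ ≡ 5 (mod 61) since 49·5 = 245 ≡ 1, so λ ≡ 15.
  x = λ² - 32 - 20 = 225 - 52 ≡ 51; y = λ·(32 - 51) - 11 ≡ 9. → (51, 9)
8G: (51, 9) + (20, 14). λ = (14 - 9)/(20 - 51) ≡ 5/30 mod 61. 30⁻¹ ≡ 59 (mod 61), so λ ≡ 51.
  x = λ² - 51 - 20 = 2601 - 71 ≡ 29; y = λ·(51 - 29) - 9 ≡ 15. → (29, 15)
9G: (29, 15) + (20, 14). λ = (14 - 15)/(20 - 29) ≡ 60/52 mod 61. 52⁻¹ ≡ 27 (mod 61), so λ ≡ 34.
  x = λ² - 29 - 20 = 1156 - 49 ≡ 9; y = λ·(29 - 9) - 15 ≡ 55. → (9, 55)
10G: (9, 55) + (20, 14). λ = (14 - 55)/(20 - 9) ≡ 20/11 mod 61. 11⁻¹ ≡ 50 (mod 61), so λ ≡ 24.
  x = λ² - 9 - 20 = 576 - 29 ≡ 59; y = λ·(9 - 59) - 55 ≡ 26. → (59, 26)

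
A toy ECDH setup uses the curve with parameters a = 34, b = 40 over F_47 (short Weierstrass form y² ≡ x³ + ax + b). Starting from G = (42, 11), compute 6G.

Double-and-add on 6 = (110)₂. Start with G = (42, 11) for the leading 1-bit.
double: tangent at (42, 11): λ = (3·42² + 34)/(2·11) ≡ 15/22. 22⁻¹ ≡ 15 (mod 47) since 22·15 = 330 ≡ 1, so λ ≡ 15·15 ≡ 37.
  x = λ² - 42 - 42 = 1369 - 84 ≡ 16; y = λ·(42 - 16) - 11 ≡ 11. → (16, 11)
add G: (16, 11) + (42, 11). λ = (11 - 11)/(42 - 16) ≡ 0/26 mod 47. 26⁻¹ ≡ 38 (mod 47), so λ ≡ 0.
  x = λ² - 16 - 42 = 0 - 58 ≡ 36; y = λ·(16 - 36) - 11 ≡ 36. → (36, 36)
double: tangent at (36, 36): λ = (3·36² + 34)/(2·36) ≡ 21/25. 25⁻¹ ≡ 32 (mod 47), so λ ≡ 21·32 ≡ 14.
  x = λ² - 36 - 36 = 196 - 72 ≡ 30; y = λ·(36 - 30) - 36 ≡ 1. → (30, 1)

(30, 1)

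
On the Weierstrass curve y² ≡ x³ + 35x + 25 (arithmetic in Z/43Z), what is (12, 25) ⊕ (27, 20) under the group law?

(12, 25) + (27, 20). λ = (20 - 25)/(27 - 12) ≡ 38/15 mod 43. 15⁻¹ ≡ 23 (mod 43), so λ ≡ 14.
  x = λ² - 12 - 27 = 196 - 39 ≡ 28; y = λ·(12 - 28) - 25 ≡ 9. → (28, 9)

(28, 9)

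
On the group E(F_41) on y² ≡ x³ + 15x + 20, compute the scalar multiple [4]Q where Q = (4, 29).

(22, 25)

Double-and-add on 4 = (100)₂. Start with Q = (4, 29) for the leading 1-bit.
double: tangent at (4, 29): λ = (3·4² + 15)/(2·29) ≡ 22/17. 17⁻¹ ≡ 29 (mod 41), so λ ≡ 22·29 ≡ 23.
  x = λ² - 4 - 4 = 529 - 8 ≡ 29; y = λ·(4 - 29) - 29 ≡ 11. → (29, 11)
double: tangent at (29, 11): λ = (3·29² + 15)/(2·11) ≡ 37/22. 22⁻¹ ≡ 28 (mod 41) since 22·28 = 616 ≡ 1, so λ ≡ 37·28 ≡ 11.
  x = λ² - 29 - 29 = 121 - 58 ≡ 22; y = λ·(29 - 22) - 11 ≡ 25. → (22, 25)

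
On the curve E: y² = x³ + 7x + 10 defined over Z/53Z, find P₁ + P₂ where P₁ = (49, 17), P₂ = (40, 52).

(49, 17) + (40, 52). λ = (52 - 17)/(40 - 49) ≡ 35/44 mod 53. 44⁻¹ ≡ 47 (mod 53), so λ ≡ 2.
  x = λ² - 49 - 40 = 4 - 89 ≡ 21; y = λ·(49 - 21) - 17 ≡ 39. → (21, 39)

(21, 39)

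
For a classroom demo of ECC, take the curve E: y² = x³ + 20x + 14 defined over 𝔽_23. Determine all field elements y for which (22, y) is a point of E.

x³ + 20x + 14 = 11102 ≡ 16 (mod 23).
Square roots of 16 mod 23: 4 and 19 (since 4² = 16 ≡ 16).

4, 19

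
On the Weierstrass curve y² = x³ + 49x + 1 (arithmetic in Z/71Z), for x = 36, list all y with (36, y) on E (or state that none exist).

x³ + 49x + 1 = 48421 ≡ 70 (mod 71).
70 is a non-residue mod 71; no y exists.

none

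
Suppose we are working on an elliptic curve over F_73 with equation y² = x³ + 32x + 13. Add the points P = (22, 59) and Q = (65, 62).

(22, 59) + (65, 62). λ = (62 - 59)/(65 - 22) ≡ 3/43 mod 73. 43⁻¹ ≡ 17 (mod 73), so λ ≡ 51.
  x = λ² - 22 - 65 = 2601 - 87 ≡ 32; y = λ·(22 - 32) - 59 ≡ 15. → (32, 15)

(32, 15)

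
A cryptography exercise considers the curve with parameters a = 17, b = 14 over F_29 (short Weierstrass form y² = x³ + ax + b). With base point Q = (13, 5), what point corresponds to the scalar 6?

(22, 25)

Repeated addition: build up to 6Q.
2Q: tangent at (13, 5): λ = (3·13² + 17)/(2·5) ≡ 2/10. 10⁻¹ ≡ 3 (mod 29), so λ ≡ 2·3 ≡ 6.
  x = λ² - 13 - 13 = 36 - 26 ≡ 10; y = λ·(13 - 10) - 5 ≡ 13. → (10, 13)
3Q: (10, 13) + (13, 5). λ = (5 - 13)/(13 - 10) ≡ 21/3 mod 29. 3⁻¹ ≡ 10 (mod 29), so λ ≡ 7.
  x = λ² - 10 - 13 = 49 - 23 ≡ 26; y = λ·(10 - 26) - 13 ≡ 20. → (26, 20)
4Q: (26, 20) + (13, 5). λ = (5 - 20)/(13 - 26) ≡ 14/16 mod 29. 16⁻¹ ≡ 20 (mod 29), so λ ≡ 19.
  x = λ² - 26 - 13 = 361 - 39 ≡ 3; y = λ·(26 - 3) - 20 ≡ 11. → (3, 11)
5Q: (3, 11) + (13, 5). λ = (5 - 11)/(13 - 3) ≡ 23/10 mod 29. 10⁻¹ ≡ 3 (mod 29), so λ ≡ 11.
  x = λ² - 3 - 13 = 121 - 16 ≡ 18; y = λ·(3 - 18) - 11 ≡ 27. → (18, 27)
6Q: (18, 27) + (13, 5). λ = (5 - 27)/(13 - 18) ≡ 7/24 mod 29. 24⁻¹ ≡ 23 (mod 29) since 24·23 = 552 ≡ 1, so λ ≡ 16.
  x = λ² - 18 - 13 = 256 - 31 ≡ 22; y = λ·(18 - 22) - 27 ≡ 25. → (22, 25)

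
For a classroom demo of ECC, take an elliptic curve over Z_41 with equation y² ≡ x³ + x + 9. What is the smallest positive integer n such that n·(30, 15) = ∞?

2P: tangent at (30, 15): λ = (3·30² + 1)/(2·15) ≡ 36/30. 30⁻¹ ≡ 26 (mod 41), so λ ≡ 36·26 ≡ 34.
  x = λ² - 30 - 30 = 1156 - 60 ≡ 30; y = λ·(30 - 30) - 15 ≡ 26. → (30, 26)
3P: (30, 26) + (30, 15): same x and y₁ ≡ -y₂, so the sum is ∞.
3P = ∞, so the order is 3.

3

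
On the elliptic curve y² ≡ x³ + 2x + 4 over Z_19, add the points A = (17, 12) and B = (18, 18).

(1, 8)

(17, 12) + (18, 18). λ = (18 - 12)/(18 - 17) ≡ 6/1 mod 19. 1⁻¹ ≡ 1 (mod 19) since 1·1 = 1 ≡ 1, so λ ≡ 6.
  x = λ² - 17 - 18 = 36 - 35 ≡ 1; y = λ·(17 - 1) - 12 ≡ 8. → (1, 8)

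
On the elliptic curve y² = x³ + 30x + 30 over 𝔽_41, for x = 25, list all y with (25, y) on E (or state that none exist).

x³ + 30x + 30 = 16405 ≡ 5 (mod 41).
Square roots of 5 mod 41: 13 and 28 (since 13² = 169 ≡ 5).

13, 28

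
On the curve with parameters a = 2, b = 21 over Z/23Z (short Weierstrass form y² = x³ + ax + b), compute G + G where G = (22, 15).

(18, 1)

tangent at (22, 15): λ = (3·22² + 2)/(2·15) ≡ 5/7. 7⁻¹ ≡ 10 (mod 23) since 7·10 = 70 ≡ 1, so λ ≡ 5·10 ≡ 4.
  x = λ² - 22 - 22 = 16 - 44 ≡ 18; y = λ·(22 - 18) - 15 ≡ 1. → (18, 1)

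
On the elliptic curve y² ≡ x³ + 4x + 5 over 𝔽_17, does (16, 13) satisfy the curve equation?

no

y² = 13² ≡ 16; x³ + 4x + 5 = 4165 ≡ 0 (mod 17). 16 ≠ 0.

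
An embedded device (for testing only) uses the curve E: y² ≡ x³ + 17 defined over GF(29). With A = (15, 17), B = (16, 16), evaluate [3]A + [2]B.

(2, 24)

First 3A:
Repeated addition: build up to 3A.
2A: tangent at (15, 17): λ = (3·15² + 0)/(2·17) ≡ 8/5. 5⁻¹ ≡ 6 (mod 29), so λ ≡ 8·6 ≡ 19.
  x = λ² - 15 - 15 = 361 - 30 ≡ 12; y = λ·(15 - 12) - 17 ≡ 11. → (12, 11)
3A: (12, 11) + (15, 17). λ = (17 - 11)/(15 - 12) ≡ 6/3 mod 29. 3⁻¹ ≡ 10 (mod 29) since 3·10 = 30 ≡ 1, so λ ≡ 2.
  x = λ² - 12 - 15 = 4 - 27 ≡ 6; y = λ·(12 - 6) - 11 ≡ 1. → (6, 1)
3A = (6, 1).
Next 2B:
Repeated addition: build up to 2B.
2B: tangent at (16, 16): λ = (3·16² + 0)/(2·16) ≡ 14/3. 3⁻¹ ≡ 10 (mod 29), so λ ≡ 14·10 ≡ 24.
  x = λ² - 16 - 16 = 576 - 32 ≡ 22; y = λ·(16 - 22) - 16 ≡ 14. → (22, 14)
2B = (22, 14).
Finally 3A + 2B:
(6, 1) + (22, 14). λ = (14 - 1)/(22 - 6) ≡ 13/16 mod 29. 16⁻¹ ≡ 20 (mod 29), so λ ≡ 28.
  x = λ² - 6 - 22 = 784 - 28 ≡ 2; y = λ·(6 - 2) - 1 ≡ 24. → (2, 24)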